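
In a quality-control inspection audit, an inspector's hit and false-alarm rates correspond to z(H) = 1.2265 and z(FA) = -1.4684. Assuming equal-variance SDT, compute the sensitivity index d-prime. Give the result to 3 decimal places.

d' = z(H) − z(FA) = 1.2265 − (-1.4684) = 2.6949

d-prime = 2.695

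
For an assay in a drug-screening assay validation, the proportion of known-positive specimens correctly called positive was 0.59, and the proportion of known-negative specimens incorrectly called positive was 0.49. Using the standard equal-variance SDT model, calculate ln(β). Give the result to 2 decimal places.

Φ⁻¹(0.59) = 0.228, Φ⁻¹(0.49) = -0.025
ln β = −½·[z(H)² − z(FA)²] = −0.5 × (0.052 − 0.001) = -0.0255

ln β = -0.03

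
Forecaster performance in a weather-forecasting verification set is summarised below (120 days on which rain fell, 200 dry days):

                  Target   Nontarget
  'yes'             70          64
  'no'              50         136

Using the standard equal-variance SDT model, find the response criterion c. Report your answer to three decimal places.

c = 0.129

H = 70/120 = 0.5833
FA = 64/200 = 0.3200
Φ⁻¹(H) = Φ⁻¹(0.5833) = 0.2103
Φ⁻¹(FA) = Φ⁻¹(0.3200) = -0.4677
c = −½·[z(H) + z(FA)] = −0.5 × (0.2103 + (-0.4677)) = 0.1287
c > 0: the forecaster has a conservative response bias.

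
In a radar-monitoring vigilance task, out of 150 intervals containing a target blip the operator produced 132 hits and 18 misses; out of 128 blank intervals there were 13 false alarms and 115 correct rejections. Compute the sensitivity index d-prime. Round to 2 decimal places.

d-prime = 2.45

H = 132/150 = 0.8800
FA = 13/128 = 0.1016
Φ⁻¹(H) = Φ⁻¹(0.8800) = 1.1750
Φ⁻¹(FA) = Φ⁻¹(0.1016) = -1.2725
d' = z(H) − z(FA) = 1.1750 − (-1.2725) = 2.4475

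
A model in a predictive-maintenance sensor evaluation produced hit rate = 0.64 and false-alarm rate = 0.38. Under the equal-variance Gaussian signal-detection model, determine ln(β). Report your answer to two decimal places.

ln β = -0.02

Φ⁻¹(H) = Φ⁻¹(0.64) = 0.358
Φ⁻¹(FA) = Φ⁻¹(0.38) = -0.305
ln β = −½·[z(H)² − z(FA)²] = −0.5 × (0.128 − 0.093) = -0.0175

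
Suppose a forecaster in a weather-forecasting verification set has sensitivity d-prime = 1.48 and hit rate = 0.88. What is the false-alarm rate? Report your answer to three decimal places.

false-alarm rate = 0.380

z(hit rate) = z(0.88) = 1.1750
z(FA) = z(H) − d' = 1.1750 − 1.48 = -0.3050
false-alarm rate = Φ(-0.3050) = 0.3802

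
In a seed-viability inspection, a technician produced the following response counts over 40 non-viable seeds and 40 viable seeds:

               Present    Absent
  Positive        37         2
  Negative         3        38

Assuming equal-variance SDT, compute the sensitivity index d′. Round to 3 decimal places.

H = 37/40 = 0.9250
FA = 2/40 = 0.0500
z(H) = 1.4395
z(FA) = -1.6449
d' = z(H) − z(FA) = 1.4395 − (-1.6449) = 3.0844

d′ = 3.084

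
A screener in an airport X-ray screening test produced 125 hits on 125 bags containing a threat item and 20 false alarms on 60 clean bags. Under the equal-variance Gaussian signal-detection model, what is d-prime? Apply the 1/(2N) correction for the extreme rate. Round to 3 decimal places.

The hit rate is 125/125 = 1, so apply the 1/(2N) correction: H → 1 − 1/(2·125) = 0.99600.
z(H) = z(0.99600) = 2.6521
z(FA) = z(0.33333) = -0.4307
d' = 2.6521 − (-0.4307) = 3.0828

d-prime = 3.083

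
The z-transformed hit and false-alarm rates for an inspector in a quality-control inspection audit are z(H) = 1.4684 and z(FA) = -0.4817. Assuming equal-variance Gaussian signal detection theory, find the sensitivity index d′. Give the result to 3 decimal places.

d' = z(H) − z(FA) = 1.4684 − (-0.4817) = 1.9501

d′ = 1.950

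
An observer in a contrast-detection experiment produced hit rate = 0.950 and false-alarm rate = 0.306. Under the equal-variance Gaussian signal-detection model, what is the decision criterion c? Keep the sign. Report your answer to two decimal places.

c = -0.57

z(H) = z(0.950) = 1.645
z(FA) = z(0.306) = -0.507
c = −½·[z(H) + z(FA)] = −0.5 × (1.645 + (-0.507)) = -0.569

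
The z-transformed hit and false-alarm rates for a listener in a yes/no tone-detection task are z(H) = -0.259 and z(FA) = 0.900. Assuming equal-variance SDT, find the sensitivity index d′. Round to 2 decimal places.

d' = z(H) − z(FA) = -0.259 − 0.900 = -1.159

d′ = -1.16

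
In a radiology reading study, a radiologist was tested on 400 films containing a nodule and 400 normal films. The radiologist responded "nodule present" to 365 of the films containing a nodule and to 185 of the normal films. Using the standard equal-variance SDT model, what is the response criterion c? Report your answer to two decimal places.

c = -0.63

H = 365/400 = 0.9125
FA = 185/400 = 0.4625
z(0.9125) = 1.3563, z(0.4625) = -0.0941
c = −½·[z(H) + z(FA)] = −0.5 × (1.3563 + (-0.0941)) = -0.6311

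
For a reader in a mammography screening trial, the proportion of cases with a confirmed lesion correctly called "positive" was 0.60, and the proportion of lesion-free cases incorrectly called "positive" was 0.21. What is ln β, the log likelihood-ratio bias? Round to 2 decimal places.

Φ⁻¹(H) = Φ⁻¹(0.60) = 0.253
Φ⁻¹(FA) = Φ⁻¹(0.21) = -0.806
ln β = −½·[z(H)² − z(FA)²] = −0.5 × (0.064 − 0.650) = 0.293

ln β = 0.29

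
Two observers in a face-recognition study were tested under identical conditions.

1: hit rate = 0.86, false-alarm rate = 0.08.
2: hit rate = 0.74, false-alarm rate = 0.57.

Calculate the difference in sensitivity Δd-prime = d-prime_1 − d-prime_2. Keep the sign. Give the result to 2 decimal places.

Δd-prime = 2.02

1: z(0.86) = 1.080, z(0.08) = -1.405, d' = 2.485
2: z(0.74) = 0.643, z(0.57) = 0.176, d' = 0.467
Δd' = d'_1 − d'_2 = 2.485 − 0.467 = 2.018
1 has the higher sensitivity.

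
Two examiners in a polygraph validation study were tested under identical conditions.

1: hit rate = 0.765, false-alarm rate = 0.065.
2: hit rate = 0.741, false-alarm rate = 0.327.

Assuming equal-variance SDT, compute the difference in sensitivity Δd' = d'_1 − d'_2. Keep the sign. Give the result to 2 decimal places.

1: z(0.765) = 0.722, z(0.065) = -1.514, d' = 2.236
2: z(0.741) = 0.646, z(0.327) = -0.448, d' = 1.094
Δd' = d'_1 − d'_2 = 2.236 − 1.094 = 1.142
1 has the higher sensitivity.

Δd' = 1.14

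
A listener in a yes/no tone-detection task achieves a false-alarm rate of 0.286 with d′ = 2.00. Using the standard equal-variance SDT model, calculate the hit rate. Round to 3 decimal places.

z(false-alarm rate) = z(0.286) = -0.5651
z(H) = z(FA) + d' = -0.5651 + 2.00 = 1.4349
hit rate = Φ(1.4349) = 0.9243

hit rate = 0.924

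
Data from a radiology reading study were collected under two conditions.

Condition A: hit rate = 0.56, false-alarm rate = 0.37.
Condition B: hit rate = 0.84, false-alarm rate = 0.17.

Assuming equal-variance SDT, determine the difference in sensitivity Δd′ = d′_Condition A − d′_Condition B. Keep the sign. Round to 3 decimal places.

Δd′ = -1.466

Condition A: z(0.56) = 0.1510, z(0.37) = -0.3319, d' = 0.4829
Condition B: z(0.84) = 0.9945, z(0.17) = -0.9542, d' = 1.9487
Δd' = d'_Condition A − d'_Condition B = 0.4829 − 1.9487 = -1.4658
Condition B has the higher sensitivity.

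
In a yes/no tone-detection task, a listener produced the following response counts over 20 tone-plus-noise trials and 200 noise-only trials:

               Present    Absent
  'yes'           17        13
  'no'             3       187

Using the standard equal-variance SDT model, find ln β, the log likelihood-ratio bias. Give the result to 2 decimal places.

ln β = 0.61

H = 17/20 = 0.8500
FA = 13/200 = 0.0650
Φ⁻¹(H) = 1.036
Φ⁻¹(FA) = -1.514
ln β = −½·[z(H)² − z(FA)²] = −0.5 × (1.073 − 2.292) = 0.6095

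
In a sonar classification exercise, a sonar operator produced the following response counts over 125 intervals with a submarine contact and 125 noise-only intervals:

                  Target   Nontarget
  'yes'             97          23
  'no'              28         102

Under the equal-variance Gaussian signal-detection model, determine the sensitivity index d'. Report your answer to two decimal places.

H = 97/125 = 0.7760
FA = 23/125 = 0.1840
z(H) = z(0.7760) = 0.7588
z(FA) = z(0.1840) = -0.9002
d' = z(H) − z(FA) = 0.7588 − (-0.9002) = 1.6590

d' = 1.66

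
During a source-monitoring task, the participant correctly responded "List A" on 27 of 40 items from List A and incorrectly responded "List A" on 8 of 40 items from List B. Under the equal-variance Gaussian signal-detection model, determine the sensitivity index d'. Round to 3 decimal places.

d' = 1.295

H = 27/40 = 0.6750
FA = 8/40 = 0.2000
z(H) = z(0.6750) = 0.4538
z(FA) = z(0.2000) = -0.8416
d' = z(H) − z(FA) = 0.4538 − (-0.8416) = 1.2954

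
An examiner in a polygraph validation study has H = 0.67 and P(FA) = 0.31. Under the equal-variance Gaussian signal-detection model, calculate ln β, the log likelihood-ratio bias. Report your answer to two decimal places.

z(0.67) = 0.440, z(0.31) = -0.496
ln β = −½·[z(H)² − z(FA)²] = −0.5 × (0.194 − 0.246) = 0.026

ln β = 0.03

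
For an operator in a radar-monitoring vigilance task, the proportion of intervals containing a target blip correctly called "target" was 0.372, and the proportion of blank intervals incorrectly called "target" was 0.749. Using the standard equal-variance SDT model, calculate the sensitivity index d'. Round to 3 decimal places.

d' = -0.998

z(H) = z(0.372) = -0.3266
z(FA) = z(0.749) = 0.6713
d' = z(H) − z(FA) = -0.3266 − 0.6713 = -0.9979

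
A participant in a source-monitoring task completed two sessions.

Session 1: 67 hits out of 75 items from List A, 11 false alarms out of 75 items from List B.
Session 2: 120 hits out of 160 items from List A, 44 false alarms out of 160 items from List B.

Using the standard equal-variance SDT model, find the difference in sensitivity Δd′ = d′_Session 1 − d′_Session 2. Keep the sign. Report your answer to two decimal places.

Session 1: z(0.8933) = 1.244, z(0.1467) = -1.051, d' = 2.295
Session 2: z(0.7500) = 0.674, z(0.2750) = -0.598, d' = 1.272
Δd' = d'_Session 1 − d'_Session 2 = 2.295 − 1.272 = 1.023
Session 1 has the higher sensitivity.

Δd′ = 1.02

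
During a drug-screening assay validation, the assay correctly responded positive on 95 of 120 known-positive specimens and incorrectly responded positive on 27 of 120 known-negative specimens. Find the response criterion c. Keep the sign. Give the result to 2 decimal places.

H = 95/120 = 0.7917
FA = 27/120 = 0.2250
Φ⁻¹(H) = Φ⁻¹(0.7917) = 0.8123
Φ⁻¹(FA) = Φ⁻¹(0.2250) = -0.7554
c = −½·[z(H) + z(FA)] = −0.5 × (0.8123 + (-0.7554)) = -0.02845

c = -0.03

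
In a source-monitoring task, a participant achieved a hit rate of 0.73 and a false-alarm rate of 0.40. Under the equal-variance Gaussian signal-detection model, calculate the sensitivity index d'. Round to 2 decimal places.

d' = 0.87

z(0.73) = 0.6128, z(0.40) = -0.2533
d' = z(H) − z(FA) = 0.6128 − (-0.2533) = 0.8661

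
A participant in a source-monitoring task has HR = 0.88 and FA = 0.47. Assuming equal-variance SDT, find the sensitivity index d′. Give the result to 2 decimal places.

d′ = 1.25

z(0.88) = 1.175, z(0.47) = -0.075
d' = z(H) − z(FA) = 1.175 − (-0.075) = 1.250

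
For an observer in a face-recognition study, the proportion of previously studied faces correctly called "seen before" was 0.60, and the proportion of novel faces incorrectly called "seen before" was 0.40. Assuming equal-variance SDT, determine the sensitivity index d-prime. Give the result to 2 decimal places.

Φ⁻¹(H) = 0.253
Φ⁻¹(FA) = -0.253
d' = z(H) − z(FA) = 0.253 − (-0.253) = 0.506

d-prime = 0.51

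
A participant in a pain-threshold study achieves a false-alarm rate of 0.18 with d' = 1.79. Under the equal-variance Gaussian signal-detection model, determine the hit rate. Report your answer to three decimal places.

hit rate = 0.809

z(false-alarm rate) = z(0.18) = -0.9154
z(H) = z(FA) + d' = -0.9154 + 1.79 = 0.8746
hit rate = Φ(0.8746) = 0.8091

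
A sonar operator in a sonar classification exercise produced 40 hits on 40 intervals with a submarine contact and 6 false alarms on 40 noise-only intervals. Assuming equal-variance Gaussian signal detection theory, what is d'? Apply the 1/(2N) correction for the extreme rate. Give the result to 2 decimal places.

d' = 3.28

The hit rate is 40/40 = 1, so apply the 1/(2N) correction: H → 1 − 1/(2·40) = 0.98750.
z(H) = z(0.98750) = 2.241
z(FA) = z(0.15000) = -1.036
d' = 2.241 − (-1.036) = 3.277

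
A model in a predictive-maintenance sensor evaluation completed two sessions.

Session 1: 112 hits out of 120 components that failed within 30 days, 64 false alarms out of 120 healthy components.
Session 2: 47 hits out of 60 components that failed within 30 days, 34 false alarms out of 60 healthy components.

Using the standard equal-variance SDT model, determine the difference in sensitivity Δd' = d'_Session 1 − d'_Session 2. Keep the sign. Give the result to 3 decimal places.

Δd' = 0.802

Session 1: z(0.9333) = 1.5008, z(0.5333) = 0.0836, d' = 1.4172
Session 2: z(0.7833) = 0.7834, z(0.5667) = 0.1680, d' = 0.6154
Δd' = d'_Session 1 − d'_Session 2 = 1.4172 − 0.6154 = 0.8018
Session 1 has the higher sensitivity.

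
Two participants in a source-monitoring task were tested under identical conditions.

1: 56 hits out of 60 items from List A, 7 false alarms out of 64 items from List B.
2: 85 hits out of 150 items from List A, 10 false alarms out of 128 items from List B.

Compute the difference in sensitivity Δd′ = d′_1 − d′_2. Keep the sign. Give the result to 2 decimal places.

1: z(0.9333) = 1.501, z(0.1094) = -1.230, d' = 2.731
2: z(0.5667) = 0.168, z(0.0781) = -1.418, d' = 1.586
Δd' = d'_1 − d'_2 = 2.731 − 1.586 = 1.145
1 has the higher sensitivity.

Δd′ = 1.15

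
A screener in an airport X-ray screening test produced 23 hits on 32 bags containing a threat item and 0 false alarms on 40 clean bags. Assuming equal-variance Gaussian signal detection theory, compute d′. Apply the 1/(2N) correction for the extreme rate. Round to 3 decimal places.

The false-alarm rate is 0/40 = 0, so apply the 1/(2N) correction: FA → 1/(2·40) = 0.01250.
z(H) = z(0.71875) = 0.5791
z(FA) = z(0.01250) = -2.2414
d' = 0.5791 − (-2.2414) = 2.8205

d′ = 2.821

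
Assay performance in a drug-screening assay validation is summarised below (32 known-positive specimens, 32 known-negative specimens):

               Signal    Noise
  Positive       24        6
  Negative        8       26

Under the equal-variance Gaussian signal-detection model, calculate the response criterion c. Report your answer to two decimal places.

c = 0.11

H = 24/32 = 0.7500
FA = 6/32 = 0.1875
z(H) = 0.6745
z(FA) = -0.8871
c = −½·[z(H) + z(FA)] = −0.5 × (0.6745 + (-0.8871)) = 0.1063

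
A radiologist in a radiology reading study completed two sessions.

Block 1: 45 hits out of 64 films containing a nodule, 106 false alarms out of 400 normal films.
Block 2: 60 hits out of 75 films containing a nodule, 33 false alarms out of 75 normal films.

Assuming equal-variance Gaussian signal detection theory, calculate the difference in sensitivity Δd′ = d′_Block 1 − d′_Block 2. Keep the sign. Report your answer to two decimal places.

Block 1: z(0.7031) = 0.533, z(0.2650) = -0.628, d' = 1.161
Block 2: z(0.8000) = 0.842, z(0.4400) = -0.151, d' = 0.993
Δd' = d'_Block 1 − d'_Block 2 = 1.161 − 0.993 = 0.168
Block 1 has the higher sensitivity.

Δd′ = 0.17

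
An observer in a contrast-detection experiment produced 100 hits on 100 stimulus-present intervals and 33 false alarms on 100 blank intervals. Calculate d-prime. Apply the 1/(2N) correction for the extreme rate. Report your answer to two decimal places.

d-prime = 3.02

The hit rate is 100/100 = 1, so apply the 1/(2N) correction: H → 1 − 1/(2·100) = 0.99500.
z(H) = z(0.99500) = 2.576
z(FA) = z(0.33000) = -0.440
d' = 2.576 − (-0.440) = 3.016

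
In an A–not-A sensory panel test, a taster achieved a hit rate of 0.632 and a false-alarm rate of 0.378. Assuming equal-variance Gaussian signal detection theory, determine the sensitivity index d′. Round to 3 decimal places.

d′ = 0.648

z(0.632) = 0.3372, z(0.378) = -0.3107
d' = z(H) − z(FA) = 0.3372 − (-0.3107) = 0.6479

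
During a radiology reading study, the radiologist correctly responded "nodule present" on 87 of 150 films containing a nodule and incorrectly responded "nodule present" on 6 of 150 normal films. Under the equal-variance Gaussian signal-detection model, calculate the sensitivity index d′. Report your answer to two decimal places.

H = 87/150 = 0.5800
FA = 6/150 = 0.0400
Φ⁻¹(H) = Φ⁻¹(0.5800) = 0.202
Φ⁻¹(FA) = Φ⁻¹(0.0400) = -1.751
d' = z(H) − z(FA) = 0.202 − (-1.751) = 1.953

d′ = 1.95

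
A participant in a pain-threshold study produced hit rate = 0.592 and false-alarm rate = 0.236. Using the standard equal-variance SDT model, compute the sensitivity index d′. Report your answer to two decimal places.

Φ⁻¹(H) = 0.233
Φ⁻¹(FA) = -0.719
d' = z(H) − z(FA) = 0.233 − (-0.719) = 0.952

d′ = 0.95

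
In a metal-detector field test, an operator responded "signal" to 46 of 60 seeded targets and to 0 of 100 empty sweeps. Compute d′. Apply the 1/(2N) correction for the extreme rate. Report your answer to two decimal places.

d′ = 3.30

The false-alarm rate is 0/100 = 0, so apply the 1/(2N) correction: FA → 1/(2·100) = 0.00500.
z(H) = z(0.76667) = 0.728
z(FA) = z(0.00500) = -2.576
d' = 0.728 − (-2.576) = 3.304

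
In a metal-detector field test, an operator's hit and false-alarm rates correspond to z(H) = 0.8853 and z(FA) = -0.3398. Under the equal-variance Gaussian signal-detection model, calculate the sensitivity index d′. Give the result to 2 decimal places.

d' = z(H) − z(FA) = 0.8853 − (-0.3398) = 1.2251

d′ = 1.23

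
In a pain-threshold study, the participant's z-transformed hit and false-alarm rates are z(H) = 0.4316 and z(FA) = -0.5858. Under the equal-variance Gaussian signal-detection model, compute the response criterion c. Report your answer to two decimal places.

c = −½·[z(H) + z(FA)] = −½·(0.4316 + (-0.5858)) = 0.0771

c = 0.08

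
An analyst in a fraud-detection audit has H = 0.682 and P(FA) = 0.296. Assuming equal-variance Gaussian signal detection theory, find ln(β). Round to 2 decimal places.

ln β = 0.03

z(H) = z(0.682) = 0.473
z(FA) = z(0.296) = -0.536
ln β = −½·[z(H)² − z(FA)²] = −0.5 × (0.224 − 0.287) = 0.0315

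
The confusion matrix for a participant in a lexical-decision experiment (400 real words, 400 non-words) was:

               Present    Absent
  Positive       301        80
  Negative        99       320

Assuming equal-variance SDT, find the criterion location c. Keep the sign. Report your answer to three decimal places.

H = 301/400 = 0.7525
FA = 80/400 = 0.2000
z(H) = 0.6824
z(FA) = -0.8416
c = −½·[z(H) + z(FA)] = −0.5 × (0.6824 + (-0.8416)) = 0.0796

c = 0.080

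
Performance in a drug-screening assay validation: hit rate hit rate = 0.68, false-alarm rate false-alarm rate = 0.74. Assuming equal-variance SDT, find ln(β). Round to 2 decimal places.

ln β = 0.10

z(H) = z(0.68) = 0.468
z(FA) = z(0.74) = 0.643
ln β = −½·[z(H)² − z(FA)²] = −0.5 × (0.219 − 0.413) = 0.097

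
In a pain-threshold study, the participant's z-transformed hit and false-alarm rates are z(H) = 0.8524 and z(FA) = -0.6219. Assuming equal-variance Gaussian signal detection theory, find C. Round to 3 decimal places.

C = -0.115

c = −½·[z(H) + z(FA)] = −½·(0.8524 + (-0.6219)) = -0.11525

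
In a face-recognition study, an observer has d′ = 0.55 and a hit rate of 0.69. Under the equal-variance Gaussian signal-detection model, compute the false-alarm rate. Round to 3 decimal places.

z(hit rate) = z(0.69) = 0.4959
z(FA) = z(H) − d' = 0.4959 − 0.55 = -0.0541
false-alarm rate = Φ(-0.0541) = 0.4784

false-alarm rate = 0.478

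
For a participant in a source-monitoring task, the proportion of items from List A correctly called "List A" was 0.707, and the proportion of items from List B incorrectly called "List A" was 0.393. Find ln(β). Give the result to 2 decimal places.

ln β = -0.11

Φ⁻¹(0.707) = 0.545, Φ⁻¹(0.393) = -0.272
ln β = −½·[z(H)² − z(FA)²] = −0.5 × (0.297 − 0.074) = -0.1115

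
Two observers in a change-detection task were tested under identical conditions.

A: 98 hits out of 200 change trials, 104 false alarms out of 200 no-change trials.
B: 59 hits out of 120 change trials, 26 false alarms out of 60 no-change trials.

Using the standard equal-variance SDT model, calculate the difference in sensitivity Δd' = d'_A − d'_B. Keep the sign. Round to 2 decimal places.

Δd' = -0.22

A: z(0.4900) = -0.025, z(0.5200) = 0.050, d' = -0.075
B: z(0.4917) = -0.021, z(0.4333) = -0.168, d' = 0.147
Δd' = d'_A − d'_B = -0.075 − 0.147 = -0.222
B has the higher sensitivity.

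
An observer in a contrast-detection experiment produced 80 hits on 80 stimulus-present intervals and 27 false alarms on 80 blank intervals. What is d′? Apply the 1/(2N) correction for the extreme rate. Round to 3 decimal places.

The hit rate is 80/80 = 1, so apply the 1/(2N) correction: H → 1 − 1/(2·80) = 0.99375.
z(H) = z(0.99375) = 2.4977
z(FA) = z(0.33750) = -0.4193
d' = 2.4977 − (-0.4193) = 2.9170

d′ = 2.917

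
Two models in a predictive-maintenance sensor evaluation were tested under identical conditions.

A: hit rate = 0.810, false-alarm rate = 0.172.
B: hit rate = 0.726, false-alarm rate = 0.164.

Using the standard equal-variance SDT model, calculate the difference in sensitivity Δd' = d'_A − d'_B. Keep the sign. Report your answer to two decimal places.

A: z(0.810) = 0.878, z(0.172) = -0.946, d' = 1.824
B: z(0.726) = 0.601, z(0.164) = -0.978, d' = 1.579
Δd' = d'_A − d'_B = 1.824 − 1.579 = 0.245
A has the higher sensitivity.

Δd' = 0.25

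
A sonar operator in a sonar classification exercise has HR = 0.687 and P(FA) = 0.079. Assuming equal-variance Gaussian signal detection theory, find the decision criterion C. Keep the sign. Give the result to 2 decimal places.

Φ⁻¹(H) = Φ⁻¹(0.687) = 0.4874
Φ⁻¹(FA) = Φ⁻¹(0.079) = -1.4118
c = −½·[z(H) + z(FA)] = −0.5 × (0.4874 + (-1.4118)) = 0.4622
c > 0: the sonar operator has a conservative response bias.

C = 0.46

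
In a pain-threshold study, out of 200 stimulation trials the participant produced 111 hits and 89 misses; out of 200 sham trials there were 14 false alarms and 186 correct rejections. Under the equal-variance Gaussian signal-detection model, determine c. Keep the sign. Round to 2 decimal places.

H = 111/200 = 0.5550
FA = 14/200 = 0.0700
z(H) = z(0.5550) = 0.138
z(FA) = z(0.0700) = -1.476
c = −½·[z(H) + z(FA)] = −0.5 × (0.138 + (-1.476)) = 0.669
c > 0: the participant has a conservative response bias.

c = 0.67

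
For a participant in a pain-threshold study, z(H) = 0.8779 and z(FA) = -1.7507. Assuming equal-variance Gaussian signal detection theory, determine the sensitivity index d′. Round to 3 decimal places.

d' = z(H) − z(FA) = 0.8779 − (-1.7507) = 2.6286

d′ = 2.629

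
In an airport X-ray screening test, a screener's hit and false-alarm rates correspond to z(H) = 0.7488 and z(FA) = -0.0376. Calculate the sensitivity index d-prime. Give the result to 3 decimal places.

d-prime = 0.786

d' = z(H) − z(FA) = 0.7488 − (-0.0376) = 0.7864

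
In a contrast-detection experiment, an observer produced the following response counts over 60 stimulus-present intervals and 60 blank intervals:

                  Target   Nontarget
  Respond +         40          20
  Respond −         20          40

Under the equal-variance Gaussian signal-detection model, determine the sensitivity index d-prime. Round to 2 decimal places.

H = 40/60 = 0.6667
FA = 20/60 = 0.3333
z(H) = 0.4308
z(FA) = -0.4308
d' = z(H) − z(FA) = 0.4308 − (-0.4308) = 0.8616

d-prime = 0.86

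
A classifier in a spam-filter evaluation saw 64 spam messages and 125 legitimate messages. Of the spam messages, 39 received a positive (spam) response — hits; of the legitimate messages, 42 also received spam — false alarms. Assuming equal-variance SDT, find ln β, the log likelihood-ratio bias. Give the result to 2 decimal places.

ln β = 0.05

H = 39/64 = 0.6094
FA = 42/125 = 0.3360
z(H) = 0.278
z(FA) = -0.423
ln β = −½·[z(H)² − z(FA)²] = −0.5 × (0.077 − 0.179) = 0.051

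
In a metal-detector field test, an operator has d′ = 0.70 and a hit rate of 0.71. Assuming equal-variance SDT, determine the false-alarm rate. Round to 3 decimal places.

false-alarm rate = 0.442

z(hit rate) = z(0.71) = 0.5534
z(FA) = z(H) − d' = 0.5534 − 0.70 = -0.1466
false-alarm rate = Φ(-0.1466) = 0.4417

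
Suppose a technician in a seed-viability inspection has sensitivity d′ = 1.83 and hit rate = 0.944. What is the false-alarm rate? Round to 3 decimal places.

false-alarm rate = 0.405

z(hit rate) = z(0.944) = 1.5893
z(FA) = z(H) − d' = 1.5893 − 1.83 = -0.2407
false-alarm rate = Φ(-0.2407) = 0.4049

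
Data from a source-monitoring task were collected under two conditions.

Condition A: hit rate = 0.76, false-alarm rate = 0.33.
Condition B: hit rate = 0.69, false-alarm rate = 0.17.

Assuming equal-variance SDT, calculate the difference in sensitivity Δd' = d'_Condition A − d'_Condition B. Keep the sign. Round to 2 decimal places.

Condition A: z(0.76) = 0.706, z(0.33) = -0.440, d' = 1.146
Condition B: z(0.69) = 0.496, z(0.17) = -0.954, d' = 1.450
Δd' = d'_Condition A − d'_Condition B = 1.146 − 1.450 = -0.304
Condition B has the higher sensitivity.

Δd' = -0.30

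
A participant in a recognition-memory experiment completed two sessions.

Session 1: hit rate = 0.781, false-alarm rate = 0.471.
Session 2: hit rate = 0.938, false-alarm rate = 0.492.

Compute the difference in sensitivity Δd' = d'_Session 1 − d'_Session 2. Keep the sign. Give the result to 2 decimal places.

Δd' = -0.71

Session 1: z(0.781) = 0.776, z(0.471) = -0.073, d' = 0.849
Session 2: z(0.938) = 1.538, z(0.492) = -0.020, d' = 1.558
Δd' = d'_Session 1 − d'_Session 2 = 0.849 − 1.558 = -0.709
Session 2 has the higher sensitivity.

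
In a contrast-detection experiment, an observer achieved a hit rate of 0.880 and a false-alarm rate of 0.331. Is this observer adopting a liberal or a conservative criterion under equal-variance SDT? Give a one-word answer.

liberal

z(H) = 1.175, z(FA) = -0.437
c = −½·(z(H) + z(FA)) = -0.369
c < 0 → liberal criterion (biased toward responding “yes”).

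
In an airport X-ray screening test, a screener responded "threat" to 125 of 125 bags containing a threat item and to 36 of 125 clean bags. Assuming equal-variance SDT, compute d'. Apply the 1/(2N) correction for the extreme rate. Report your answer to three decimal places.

The hit rate is 125/125 = 1, so apply the 1/(2N) correction: H → 1 − 1/(2·125) = 0.99600.
z(H) = z(0.99600) = 2.6521
z(FA) = z(0.28800) = -0.5592
d' = 2.6521 − (-0.5592) = 3.2113

d' = 3.211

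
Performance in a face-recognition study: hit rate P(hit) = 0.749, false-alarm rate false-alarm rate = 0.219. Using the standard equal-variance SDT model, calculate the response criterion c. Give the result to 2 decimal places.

z(H) = z(0.749) = 0.671
z(FA) = z(0.219) = -0.776
c = −½·[z(H) + z(FA)] = −0.5 × (0.671 + (-0.776)) = 0.0525

c = 0.05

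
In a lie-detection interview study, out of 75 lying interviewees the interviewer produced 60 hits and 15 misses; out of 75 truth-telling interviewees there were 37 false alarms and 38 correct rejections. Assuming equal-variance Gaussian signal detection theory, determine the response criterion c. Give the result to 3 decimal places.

c = -0.412

H = 60/75 = 0.8000
FA = 37/75 = 0.4933
Φ⁻¹(0.8000) = 0.8416, Φ⁻¹(0.4933) = -0.0168
c = −½·[z(H) + z(FA)] = −0.5 × (0.8416 + (-0.0168)) = -0.4124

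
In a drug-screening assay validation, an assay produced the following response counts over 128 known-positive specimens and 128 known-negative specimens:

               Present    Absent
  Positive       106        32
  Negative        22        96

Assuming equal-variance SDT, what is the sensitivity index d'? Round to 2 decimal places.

d' = 1.62

H = 106/128 = 0.8281
FA = 32/128 = 0.2500
z(0.8281) = 0.9467, z(0.2500) = -0.6745
d' = z(H) − z(FA) = 0.9467 − (-0.6745) = 1.6212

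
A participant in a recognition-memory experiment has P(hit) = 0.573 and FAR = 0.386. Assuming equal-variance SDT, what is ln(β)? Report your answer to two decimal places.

ln β = 0.03

z(H) = 0.184
z(FA) = -0.290
ln β = −½·[z(H)² − z(FA)²] = −0.5 × (0.034 − 0.084) = 0.025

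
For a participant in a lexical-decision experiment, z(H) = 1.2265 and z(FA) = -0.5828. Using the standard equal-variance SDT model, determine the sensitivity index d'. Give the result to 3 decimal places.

d' = 1.809

d' = z(H) − z(FA) = 1.2265 − (-0.5828) = 1.8093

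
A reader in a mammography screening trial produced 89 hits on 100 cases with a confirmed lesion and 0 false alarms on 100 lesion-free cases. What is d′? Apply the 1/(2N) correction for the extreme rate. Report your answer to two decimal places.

The false-alarm rate is 0/100 = 0, so apply the 1/(2N) correction: FA → 1/(2·100) = 0.00500.
z(H) = z(0.89000) = 1.227
z(FA) = z(0.00500) = -2.576
d' = 1.227 − (-2.576) = 3.803

d′ = 3.80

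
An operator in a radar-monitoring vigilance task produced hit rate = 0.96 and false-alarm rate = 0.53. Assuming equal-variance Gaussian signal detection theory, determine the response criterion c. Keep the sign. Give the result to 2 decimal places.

Φ⁻¹(H) = 1.7507
Φ⁻¹(FA) = 0.0753
c = −½·[z(H) + z(FA)] = −0.5 × (1.7507 + 0.0753) = -0.9130

c = -0.91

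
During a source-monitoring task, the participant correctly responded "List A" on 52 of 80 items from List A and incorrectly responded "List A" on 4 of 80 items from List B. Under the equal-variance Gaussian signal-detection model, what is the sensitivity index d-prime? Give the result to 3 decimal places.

H = 52/80 = 0.6500
FA = 4/80 = 0.0500
z(H) = 0.3853
z(FA) = -1.6449
d' = z(H) − z(FA) = 0.3853 − (-1.6449) = 2.0302

d-prime = 2.030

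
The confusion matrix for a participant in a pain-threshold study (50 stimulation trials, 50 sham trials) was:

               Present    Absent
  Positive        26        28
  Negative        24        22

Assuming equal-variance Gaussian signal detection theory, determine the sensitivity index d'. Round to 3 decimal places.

H = 26/50 = 0.5200
FA = 28/50 = 0.5600
Φ⁻¹(H) = Φ⁻¹(0.5200) = 0.0502
Φ⁻¹(FA) = Φ⁻¹(0.5600) = 0.1510
d' = z(H) − z(FA) = 0.0502 − 0.1510 = -0.1008

d' = -0.101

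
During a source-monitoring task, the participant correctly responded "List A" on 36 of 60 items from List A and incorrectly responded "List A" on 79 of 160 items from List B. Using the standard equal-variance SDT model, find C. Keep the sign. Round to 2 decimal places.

H = 36/60 = 0.6000
FA = 79/160 = 0.4938
z(H) = z(0.6000) = 0.2533
z(FA) = z(0.4938) = -0.0155
c = −½·[z(H) + z(FA)] = −0.5 × (0.2533 + (-0.0155)) = -0.1189

C = -0.12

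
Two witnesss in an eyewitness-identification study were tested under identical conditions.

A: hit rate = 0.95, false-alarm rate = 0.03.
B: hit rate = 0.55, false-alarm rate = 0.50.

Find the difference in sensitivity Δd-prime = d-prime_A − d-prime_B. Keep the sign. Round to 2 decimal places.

Δd-prime = 3.40

A: z(0.95) = 1.645, z(0.03) = -1.881, d' = 3.526
B: z(0.55) = 0.126, z(0.50) = 0.000, d' = 0.126
Δd' = d'_A − d'_B = 3.526 − 0.126 = 3.400
A has the higher sensitivity.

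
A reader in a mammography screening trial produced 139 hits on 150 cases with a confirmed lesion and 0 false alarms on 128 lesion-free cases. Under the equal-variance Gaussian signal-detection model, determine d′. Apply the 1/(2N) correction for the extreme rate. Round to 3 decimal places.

d′ = 4.111

The false-alarm rate is 0/128 = 0, so apply the 1/(2N) correction: FA → 1/(2·128) = 0.00391.
z(H) = z(0.92667) = 1.4514
z(FA) = z(0.00391) = -2.6597
d' = 1.4514 − (-2.6597) = 4.1111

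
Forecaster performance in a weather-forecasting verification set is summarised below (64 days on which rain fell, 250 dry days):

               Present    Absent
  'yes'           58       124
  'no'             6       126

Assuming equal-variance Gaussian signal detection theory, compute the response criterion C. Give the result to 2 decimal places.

C = -0.65

H = 58/64 = 0.9062
FA = 124/250 = 0.4960
z(H) = z(0.9062) = 1.318
z(FA) = z(0.4960) = -0.010
c = −½·[z(H) + z(FA)] = −0.5 × (1.318 + (-0.010)) = -0.654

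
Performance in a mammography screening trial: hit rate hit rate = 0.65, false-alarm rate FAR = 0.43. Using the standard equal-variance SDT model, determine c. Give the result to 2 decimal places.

z(H) = z(0.65) = 0.3853
z(FA) = z(0.43) = -0.1764
c = −½·[z(H) + z(FA)] = −0.5 × (0.3853 + (-0.1764)) = -0.10445
c < 0: the reader has a liberal response bias.

c = -0.10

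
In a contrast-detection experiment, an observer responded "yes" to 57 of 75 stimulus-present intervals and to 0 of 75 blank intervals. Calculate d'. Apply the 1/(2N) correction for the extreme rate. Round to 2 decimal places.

The false-alarm rate is 0/75 = 0, so apply the 1/(2N) correction: FA → 1/(2·75) = 0.00667.
z(H) = z(0.76000) = 0.706
z(FA) = z(0.00667) = -2.475
d' = 0.706 − (-2.475) = 3.181

d' = 3.18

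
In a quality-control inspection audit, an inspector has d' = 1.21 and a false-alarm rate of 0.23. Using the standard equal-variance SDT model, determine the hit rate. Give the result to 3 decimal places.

hit rate = 0.681

z(false-alarm rate) = z(0.23) = -0.7388
z(H) = z(FA) + d' = -0.7388 + 1.21 = 0.4712
hit rate = Φ(0.4712) = 0.6813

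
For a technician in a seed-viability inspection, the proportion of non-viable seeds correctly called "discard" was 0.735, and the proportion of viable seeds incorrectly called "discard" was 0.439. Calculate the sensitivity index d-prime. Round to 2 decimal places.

d-prime = 0.78

z(0.735) = 0.6280, z(0.439) = -0.1535
d' = z(H) − z(FA) = 0.6280 − (-0.1535) = 0.7815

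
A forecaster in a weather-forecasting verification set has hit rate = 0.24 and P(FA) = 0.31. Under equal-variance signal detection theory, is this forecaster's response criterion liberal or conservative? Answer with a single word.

conservative

z(H) = -0.706, z(FA) = -0.496
c = −½·(z(H) + z(FA)) = 0.601
c > 0 → conservative criterion (biased toward responding “no”).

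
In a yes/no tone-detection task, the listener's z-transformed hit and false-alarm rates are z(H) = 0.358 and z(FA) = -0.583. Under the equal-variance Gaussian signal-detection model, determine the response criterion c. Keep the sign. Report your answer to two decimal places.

c = 0.11

c = −½·[z(H) + z(FA)] = −½·(0.358 + (-0.583)) = 0.1125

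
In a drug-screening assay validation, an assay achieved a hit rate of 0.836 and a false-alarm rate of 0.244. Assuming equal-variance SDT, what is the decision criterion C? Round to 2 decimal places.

z(H) = z(0.836) = 0.978
z(FA) = z(0.244) = -0.693
c = −½·[z(H) + z(FA)] = −0.5 × (0.978 + (-0.693)) = -0.1425
c < 0: the assay has a liberal response bias.

C = -0.14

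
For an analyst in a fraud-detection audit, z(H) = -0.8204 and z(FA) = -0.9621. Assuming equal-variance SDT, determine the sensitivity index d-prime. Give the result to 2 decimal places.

d-prime = 0.14

d' = z(H) − z(FA) = -0.8204 − (-0.9621) = 0.1417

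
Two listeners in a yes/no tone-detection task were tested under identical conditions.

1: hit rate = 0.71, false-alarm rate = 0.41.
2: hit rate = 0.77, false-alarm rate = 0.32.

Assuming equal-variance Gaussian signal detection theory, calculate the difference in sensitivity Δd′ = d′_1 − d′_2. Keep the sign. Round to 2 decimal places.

1: z(0.71) = 0.553, z(0.41) = -0.228, d' = 0.781
2: z(0.77) = 0.739, z(0.32) = -0.468, d' = 1.207
Δd' = d'_1 − d'_2 = 0.781 − 1.207 = -0.426
2 has the higher sensitivity.

Δd′ = -0.43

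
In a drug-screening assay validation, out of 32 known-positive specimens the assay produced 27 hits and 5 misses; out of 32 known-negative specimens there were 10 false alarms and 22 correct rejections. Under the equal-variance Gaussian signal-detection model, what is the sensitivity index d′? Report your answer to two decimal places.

H = 27/32 = 0.8438
FA = 10/32 = 0.3125
z(H) = 1.0102
z(FA) = -0.4888
d' = z(H) − z(FA) = 1.0102 − (-0.4888) = 1.4990

d′ = 1.50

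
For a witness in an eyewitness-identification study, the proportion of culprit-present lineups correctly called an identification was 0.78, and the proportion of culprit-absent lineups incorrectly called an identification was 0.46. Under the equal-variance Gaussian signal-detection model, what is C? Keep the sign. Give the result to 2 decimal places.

C = -0.34

z(H) = z(0.78) = 0.772
z(FA) = z(0.46) = -0.100
c = −½·[z(H) + z(FA)] = −0.5 × (0.772 + (-0.100)) = -0.336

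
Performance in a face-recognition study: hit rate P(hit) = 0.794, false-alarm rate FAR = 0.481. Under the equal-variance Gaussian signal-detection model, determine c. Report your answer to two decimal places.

c = -0.39

Φ⁻¹(H) = Φ⁻¹(0.794) = 0.8204
Φ⁻¹(FA) = Φ⁻¹(0.481) = -0.0476
c = −½·[z(H) + z(FA)] = −0.5 × (0.8204 + (-0.0476)) = -0.3864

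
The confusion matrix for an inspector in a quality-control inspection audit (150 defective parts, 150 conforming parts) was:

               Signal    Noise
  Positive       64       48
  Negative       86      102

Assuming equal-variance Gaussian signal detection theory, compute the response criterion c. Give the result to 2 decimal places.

c = 0.33

H = 64/150 = 0.4267
FA = 48/150 = 0.3200
Φ⁻¹(H) = -0.185
Φ⁻¹(FA) = -0.468
c = −½·[z(H) + z(FA)] = −0.5 × (-0.185 + (-0.468)) = 0.3265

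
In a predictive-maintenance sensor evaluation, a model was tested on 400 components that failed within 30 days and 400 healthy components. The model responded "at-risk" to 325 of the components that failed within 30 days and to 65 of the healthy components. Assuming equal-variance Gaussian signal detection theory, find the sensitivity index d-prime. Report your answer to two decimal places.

H = 325/400 = 0.8125
FA = 65/400 = 0.1625
z(0.8125) = 0.887, z(0.1625) = -0.984
d' = z(H) − z(FA) = 0.887 − (-0.984) = 1.871

d-prime = 1.87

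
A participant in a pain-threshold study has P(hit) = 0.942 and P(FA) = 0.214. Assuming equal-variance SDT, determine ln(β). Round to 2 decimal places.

ln β = -0.92

z(0.942) = 1.572, z(0.214) = -0.793
ln β = −½·[z(H)² − z(FA)²] = −0.5 × (2.471 − 0.629) = -0.921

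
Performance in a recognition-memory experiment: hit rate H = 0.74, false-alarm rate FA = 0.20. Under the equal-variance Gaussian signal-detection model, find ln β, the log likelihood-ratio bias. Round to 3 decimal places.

z(H) = 0.6433
z(FA) = -0.8416
ln β = −½·[z(H)² − z(FA)²] = −0.5 × (0.4138 − 0.7083) = 0.14725

ln β = 0.147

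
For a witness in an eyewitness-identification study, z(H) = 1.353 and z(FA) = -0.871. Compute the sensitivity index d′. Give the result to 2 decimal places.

d' = z(H) − z(FA) = 1.353 − (-0.871) = 2.224

d′ = 2.22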